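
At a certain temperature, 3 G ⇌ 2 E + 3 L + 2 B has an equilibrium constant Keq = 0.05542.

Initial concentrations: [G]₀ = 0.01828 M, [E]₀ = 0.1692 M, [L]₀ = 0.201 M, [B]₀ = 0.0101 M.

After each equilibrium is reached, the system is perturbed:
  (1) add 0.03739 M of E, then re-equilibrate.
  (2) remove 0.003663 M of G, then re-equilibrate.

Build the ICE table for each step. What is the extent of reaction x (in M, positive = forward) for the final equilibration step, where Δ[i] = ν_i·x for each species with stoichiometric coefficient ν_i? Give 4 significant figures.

x = -8.5279e-04 M

Q₀ = 0.003882 vs Keq = 0.05542 ⇒ Q<K, forward
Step 1:
                    G           E           L           B
  init        0.01828      0.1692       0.201      0.0101
  Δ          -0.00776    0.005173     0.00776    0.005173
  eq          0.01052      0.1744      0.2088     0.01527
  solve Keq expr → x = 0.002587; check Q = 0.05542
Then add 0.03739 M of E.
Step 2:
                    G           E           L           B
  init        0.01052      0.2118      0.2088     0.01527
  Δ          0.001017 -6.7769e-04   -0.001017 -6.7769e-04
  eq          0.01154      0.2111      0.2077      0.0146
  solve Keq expr → x = -3.3885e-04; check Q = 0.05542
Then remove 0.003663 M of G.
Step 3:
                    G           E           L           B
  init       0.007874      0.2111      0.2077      0.0146
  Δ          0.002558   -0.001706   -0.002558   -0.001706
  eq          0.01043      0.2094      0.2052     0.01289
  solve Keq expr → x = -8.5279e-04; check Q = 0.05542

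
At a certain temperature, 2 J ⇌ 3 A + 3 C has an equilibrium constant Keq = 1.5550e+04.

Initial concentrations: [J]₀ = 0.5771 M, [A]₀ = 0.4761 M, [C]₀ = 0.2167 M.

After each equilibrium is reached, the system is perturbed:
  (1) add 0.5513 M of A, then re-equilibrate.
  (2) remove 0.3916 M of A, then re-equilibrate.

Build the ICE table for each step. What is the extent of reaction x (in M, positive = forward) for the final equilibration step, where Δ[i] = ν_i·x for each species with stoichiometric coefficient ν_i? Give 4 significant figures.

Q₀ = 0.003297 vs Keq = 1.5550e+04 ⇒ Q<K, forward
Step 1:
                  J         A         C
  I          0.5771    0.4761    0.2167
  C         -0.5638    0.8456    0.8456
  E         0.01334     1.322     1.062
  solve Keq expr → x = 0.2819; check Q = 1.5550e+04
Then add 0.5513 M of A.
Step 2:
                  J         A         C
  I         0.01334     1.873     1.062
  C        0.008534   -0.0128   -0.0128
  E         0.02188      1.86      1.05
  solve Keq expr → x = -0.004267; check Q = 1.5550e+04
Then remove 0.3916 M of A.
Step 3:
                  J         A         C
  I         0.02188     1.469      1.05
  C       -0.006179  0.009269  0.009269
  E          0.0157     1.478     1.059
  solve Keq expr → x = 0.00309; check Q = 1.5550e+04

x = 0.00309 M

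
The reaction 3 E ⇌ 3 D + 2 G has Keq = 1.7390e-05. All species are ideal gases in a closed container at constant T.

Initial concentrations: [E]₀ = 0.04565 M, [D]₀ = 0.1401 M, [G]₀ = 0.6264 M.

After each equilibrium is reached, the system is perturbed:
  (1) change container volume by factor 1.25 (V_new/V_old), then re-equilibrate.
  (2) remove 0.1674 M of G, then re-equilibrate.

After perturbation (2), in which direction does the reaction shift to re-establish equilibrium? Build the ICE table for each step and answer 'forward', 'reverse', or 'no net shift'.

Direction: forward

Q₀ = 11.34 vs Keq = 1.7390e-05 ⇒ Q>K, reverse
Step 1:
                    E           D           G
  I           0.04565      0.1401      0.6264
  C            0.1331     -0.1331    -0.08873
  E            0.1787    0.007004      0.5377
  solve Keq expr → x = -0.04437; check Q = 1.7390e-05
Then change container volume by factor 1.25 (V_new/V_old).
Step 2:
                    E           D           G
  I             0.143    0.005603      0.4301
  C       -8.5416e-04  8.5416e-04  5.6944e-04
  E            0.1421    0.006457      0.4307
  solve Keq expr → x = 2.8472e-04; check Q = 1.7390e-05
Then remove 0.1674 M of G.
Step 3:
                    E           D           G
  I            0.1421    0.006457      0.2633
  C         -0.002326    0.002326    0.001551
  E            0.1398    0.008783      0.2649
  solve Keq expr → x = 7.7536e-04; check Q = 1.7390e-05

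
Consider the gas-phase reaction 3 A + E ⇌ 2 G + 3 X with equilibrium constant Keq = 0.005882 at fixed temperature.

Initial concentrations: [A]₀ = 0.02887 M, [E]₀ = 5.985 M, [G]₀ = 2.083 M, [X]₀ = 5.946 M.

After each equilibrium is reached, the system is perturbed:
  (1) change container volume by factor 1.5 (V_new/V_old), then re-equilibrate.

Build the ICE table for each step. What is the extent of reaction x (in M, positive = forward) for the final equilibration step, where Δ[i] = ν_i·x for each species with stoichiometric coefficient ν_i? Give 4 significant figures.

Q₀ = 6.3336e+06 vs Keq = 0.005882 ⇒ Q>K, reverse
Step 1:
                   A          E          G          X
  Initial    0.02887      5.985      2.083      5.946
  Change       2.852     0.9507     -1.901     -2.852
  Equil        2.881      6.936     0.1815      3.094
  solve Keq expr → x = -0.9507; check Q = 0.005882
Then change container volume by factor 1.5 (V_new/V_old).
Step 2:
                   A          E          G          X
  Initial      1.921      4.624      0.121      2.063
  Change    -0.03055   -0.01018    0.02036    0.03055
  Equil         1.89      4.614     0.1414      2.093
  solve Keq expr → x = 0.01018; check Q = 0.005882

x = 0.01018 M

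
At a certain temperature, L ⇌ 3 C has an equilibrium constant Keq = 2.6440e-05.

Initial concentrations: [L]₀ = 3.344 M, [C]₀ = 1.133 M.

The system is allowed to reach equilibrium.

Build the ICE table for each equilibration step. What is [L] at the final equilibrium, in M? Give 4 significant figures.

[L]_eq = 3.706 M

Q₀ = 0.4349 vs Keq = 2.6440e-05 ⇒ Q>K, reverse
Step 1:
                    L           C
  I             3.344       1.133
  C            0.3623      -1.087
  E             3.706      0.0461
  solve Keq expr → x = -0.3623; check Q = 2.6440e-05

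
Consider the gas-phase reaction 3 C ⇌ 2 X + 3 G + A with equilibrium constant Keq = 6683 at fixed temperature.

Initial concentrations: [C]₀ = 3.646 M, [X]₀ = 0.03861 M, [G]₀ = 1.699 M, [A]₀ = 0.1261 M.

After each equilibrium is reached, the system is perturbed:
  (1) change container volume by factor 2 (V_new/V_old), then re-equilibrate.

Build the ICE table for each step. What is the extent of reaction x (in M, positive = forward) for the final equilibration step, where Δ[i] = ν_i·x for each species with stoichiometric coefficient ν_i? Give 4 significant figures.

Q₀ = 1.9022e-05 vs Keq = 6683 ⇒ Q<K, forward
Step 1:
                   C          X          G          A
  Initial      3.646    0.03861      1.699     0.1261
  Change      -3.187      2.124      3.187      1.062
  Equil       0.4595      2.163      4.886      1.188
  solve Keq expr → x = 1.062; check Q = 6683
Then change container volume by factor 2 (V_new/V_old).
Step 2:
                   C          X          G          A
  Initial     0.2297      1.081      2.443     0.5941
  Change     -0.1027    0.06846     0.1027    0.03423
  Equil        0.127       1.15      2.545     0.6284
  solve Keq expr → x = 0.03423; check Q = 6683

x = 0.03423 M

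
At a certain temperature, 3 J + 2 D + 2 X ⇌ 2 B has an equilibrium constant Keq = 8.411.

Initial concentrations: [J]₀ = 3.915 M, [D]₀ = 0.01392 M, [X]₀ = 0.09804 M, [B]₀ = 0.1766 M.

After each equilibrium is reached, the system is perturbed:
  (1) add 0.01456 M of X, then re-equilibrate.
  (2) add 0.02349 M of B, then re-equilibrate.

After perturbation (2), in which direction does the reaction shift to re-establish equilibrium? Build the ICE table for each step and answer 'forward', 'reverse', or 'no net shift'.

Q₀ = 279.1 vs Keq = 8.411 ⇒ Q>K, reverse
Step 1:
                  J         D         X         B
  init        3.915   0.01392   0.09804    0.1766
  Δ         0.05033   0.03355   0.03355  -0.03355
  eq          3.965   0.04747    0.1316     0.143
  solve Keq expr → x = -0.01678; check Q = 8.411
Then add 0.01456 M of X.
Step 2:
                  J         D         X         B
  init        3.965   0.04747    0.1462     0.143
  Δ       -0.004356 -0.002904 -0.002904  0.002904
  eq          3.961   0.04457    0.1432     0.146
  solve Keq expr → x = 0.001452; check Q = 8.411
Then add 0.02349 M of B.
Step 3:
                  J         D         X         B
  init        3.961   0.04457    0.1432    0.1694
  Δ        0.006423  0.004282  0.004282 -0.004282
  eq          3.967   0.04885    0.1475    0.1652
  solve Keq expr → x = -0.002141; check Q = 8.411

Direction: reverse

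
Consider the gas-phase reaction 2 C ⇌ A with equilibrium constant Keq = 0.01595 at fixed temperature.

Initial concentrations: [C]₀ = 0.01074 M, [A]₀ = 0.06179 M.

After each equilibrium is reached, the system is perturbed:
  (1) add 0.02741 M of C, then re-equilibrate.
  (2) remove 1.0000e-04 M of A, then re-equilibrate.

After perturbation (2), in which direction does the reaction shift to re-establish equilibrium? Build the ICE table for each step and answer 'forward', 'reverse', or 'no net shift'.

Q₀ = 535.7 vs Keq = 0.01595 ⇒ Q>K, reverse
Step 1:
                    C           A
  Initial     0.01074     0.06179
  Change        0.123     -0.0615
  Equil        0.1337  2.8533e-04
  solve Keq expr → x = -0.0615; check Q = 0.01595
Then add 0.02741 M of C.
Step 2:
                    C           A
  Initial      0.1612  2.8533e-04
  Change  -2.5524e-04  1.2762e-04
  Equil        0.1609  4.1295e-04
  solve Keq expr → x = 1.2762e-04; check Q = 0.01595
Then remove 1.0000e-04 M of A.
Step 3:
                    C           A
  Initial      0.1609  3.1295e-04
  Change  -1.9797e-04  9.8984e-05
  Equil        0.1607  4.1193e-04
  solve Keq expr → x = 9.8984e-05; check Q = 0.01595

Direction: forward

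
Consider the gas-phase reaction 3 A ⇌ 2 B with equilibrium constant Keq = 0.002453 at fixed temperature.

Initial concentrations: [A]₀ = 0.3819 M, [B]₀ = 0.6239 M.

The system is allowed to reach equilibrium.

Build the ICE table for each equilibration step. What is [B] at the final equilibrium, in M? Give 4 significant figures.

Q₀ = 6.988 vs Keq = 0.002453 ⇒ Q>K, reverse
Step 1:
                    A           B
  Initial      0.3819      0.6239
  Change        0.836     -0.5573
  Equil         1.218     0.06657
  solve Keq expr → x = -0.2787; check Q = 0.002453

[B]_eq = 0.06657 M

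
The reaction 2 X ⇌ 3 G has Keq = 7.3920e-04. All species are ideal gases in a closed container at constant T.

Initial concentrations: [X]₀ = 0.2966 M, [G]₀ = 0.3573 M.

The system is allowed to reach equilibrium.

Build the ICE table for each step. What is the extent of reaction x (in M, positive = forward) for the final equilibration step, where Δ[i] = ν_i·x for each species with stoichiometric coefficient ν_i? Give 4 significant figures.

x = -0.1002 M

Q₀ = 0.5185 vs Keq = 7.3920e-04 ⇒ Q>K, reverse
Step 1:
                    X           G
  Initial      0.2966      0.3573
  Change       0.2004     -0.3006
  Equil         0.497     0.05673
  solve Keq expr → x = -0.1002; check Q = 7.3920e-04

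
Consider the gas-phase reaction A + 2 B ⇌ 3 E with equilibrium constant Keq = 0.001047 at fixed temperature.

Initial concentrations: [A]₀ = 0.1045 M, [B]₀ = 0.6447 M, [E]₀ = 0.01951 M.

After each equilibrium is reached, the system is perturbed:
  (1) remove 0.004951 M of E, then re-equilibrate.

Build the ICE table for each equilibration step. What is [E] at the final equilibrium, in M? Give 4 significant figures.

Q₀ = 1.7098e-04 vs Keq = 0.001047 ⇒ Q<K, forward
Step 1:
                  A         B         E
  I          0.1045    0.6447   0.01951
  C       -0.005076  -0.01015   0.01523
  E         0.09942    0.6345   0.03474
  solve Keq expr → x = 0.005076; check Q = 0.001047
Then remove 0.004951 M of E.
Step 2:
                  A         B         E
  I         0.09942    0.6345   0.02979
  C       -0.001552 -0.003104  0.004656
  E         0.09787    0.6314   0.03444
  solve Keq expr → x = 0.001552; check Q = 0.001047

[E]_eq = 0.03444 M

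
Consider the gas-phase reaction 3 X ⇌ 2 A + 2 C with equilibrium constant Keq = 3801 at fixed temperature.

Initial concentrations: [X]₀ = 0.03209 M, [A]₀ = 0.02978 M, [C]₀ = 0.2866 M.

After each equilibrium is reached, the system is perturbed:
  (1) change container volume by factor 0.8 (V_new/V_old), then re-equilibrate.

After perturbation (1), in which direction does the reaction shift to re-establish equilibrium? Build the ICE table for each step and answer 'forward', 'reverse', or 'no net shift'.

Q₀ = 2.204 vs Keq = 3801 ⇒ Q<K, forward
Step 1:
                   X          A          C
  Initial    0.03209    0.02978     0.2866
  Change    -0.02822    0.01881    0.01881
  Equil      0.00387    0.04859     0.3054
  solve Keq expr → x = 0.009407; check Q = 3801
Then change container volume by factor 0.8 (V_new/V_old).
Step 2:
                   X          A          C
  Initial   0.004837    0.06074     0.3818
  Change  3.5770e-04 -2.3847e-04 -2.3847e-04
  Equil     0.005195     0.0605     0.3815
  solve Keq expr → x = -1.1923e-04; check Q = 3801

Direction: reverse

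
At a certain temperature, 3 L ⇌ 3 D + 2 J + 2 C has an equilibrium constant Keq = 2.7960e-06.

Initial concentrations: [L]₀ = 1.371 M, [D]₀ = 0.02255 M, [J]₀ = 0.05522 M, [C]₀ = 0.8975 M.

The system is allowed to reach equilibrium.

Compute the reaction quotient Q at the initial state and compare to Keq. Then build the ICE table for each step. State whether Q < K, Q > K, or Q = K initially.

Q₀ = 1.0929e-08 vs Keq = 2.7960e-06 ⇒ Q<K, forward
Step 1:
                   L          D          J          C
  I            1.371    0.02255    0.05522     0.8975
  C          -0.0665     0.0665    0.04433    0.04433
  E            1.305    0.08905    0.09955     0.9418
  solve Keq expr → x = 0.02217; check Q = 2.7960e-06

Q₀ = 1.0929e-08; Q < K (proceeds forward)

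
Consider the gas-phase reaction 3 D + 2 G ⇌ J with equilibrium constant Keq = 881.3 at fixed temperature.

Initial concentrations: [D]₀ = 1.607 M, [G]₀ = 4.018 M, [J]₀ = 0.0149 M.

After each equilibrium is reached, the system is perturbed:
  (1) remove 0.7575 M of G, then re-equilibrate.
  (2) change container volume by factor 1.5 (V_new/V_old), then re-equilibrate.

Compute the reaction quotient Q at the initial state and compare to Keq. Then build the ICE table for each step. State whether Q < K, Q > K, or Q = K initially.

Q₀ = 2.2239e-04; Q < K (proceeds forward)

Q₀ = 2.2239e-04 vs Keq = 881.3 ⇒ Q<K, forward
Step 1:
                  D         G         J
  Initial     1.607     4.018    0.0149
  Change     -1.566    -1.044     0.522
  Equil     0.04099     2.974    0.5369
  solve Keq expr → x = 0.522; check Q = 881.3
Then remove 0.7575 M of G.
Step 2:
                  D         G         J
  Initial   0.04099     2.216    0.5369
  Change   0.008699  0.005799   -0.0029
  Equil     0.04969     2.222     0.534
  solve Keq expr → x = -0.0029; check Q = 881.3
Then change container volume by factor 1.5 (V_new/V_old).
Step 3:
                  D         G         J
  Initial   0.03313     1.482     0.356
  Change    0.02296   0.01531 -0.007653
  Equil     0.05609     1.497    0.3483
  solve Keq expr → x = -0.007653; check Q = 881.3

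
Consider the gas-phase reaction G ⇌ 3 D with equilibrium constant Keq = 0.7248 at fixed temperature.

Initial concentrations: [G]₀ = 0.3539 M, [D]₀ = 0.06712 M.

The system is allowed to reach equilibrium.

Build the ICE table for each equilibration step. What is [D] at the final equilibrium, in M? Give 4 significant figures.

Q₀ = 8.5443e-04 vs Keq = 0.7248 ⇒ Q<K, forward
Step 1:
                    G           D
  Initial      0.3539     0.06712
  Change       -0.153       0.459
  Equil        0.2009      0.5261
  solve Keq expr → x = 0.153; check Q = 0.7248

[D]_eq = 0.5261 M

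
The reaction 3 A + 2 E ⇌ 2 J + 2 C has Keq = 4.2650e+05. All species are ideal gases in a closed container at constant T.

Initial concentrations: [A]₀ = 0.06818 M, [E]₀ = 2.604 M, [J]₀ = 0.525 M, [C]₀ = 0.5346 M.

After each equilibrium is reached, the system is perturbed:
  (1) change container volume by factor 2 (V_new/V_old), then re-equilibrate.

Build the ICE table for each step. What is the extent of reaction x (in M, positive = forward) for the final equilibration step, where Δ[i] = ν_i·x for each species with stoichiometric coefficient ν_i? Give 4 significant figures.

x = -1.4526e-04 M

Q₀ = 36.65 vs Keq = 4.2650e+05 ⇒ Q<K, forward
Step 1:
                  A         E         J         C
  Initial   0.06818     2.604     0.525    0.5346
  Change    -0.0648   -0.0432    0.0432    0.0432
  Equil    0.003378     2.561    0.5682    0.5778
  solve Keq expr → x = 0.0216; check Q = 4.2650e+05
Then change container volume by factor 2 (V_new/V_old).
Step 2:
                  A         E         J         C
  Initial  0.001689      1.28    0.2841    0.2889
  Change  4.3578e-04 2.9052e-04 -2.9052e-04 -2.9052e-04
  Equil    0.002125     1.281    0.2838    0.2886
  solve Keq expr → x = -1.4526e-04; check Q = 4.2650e+05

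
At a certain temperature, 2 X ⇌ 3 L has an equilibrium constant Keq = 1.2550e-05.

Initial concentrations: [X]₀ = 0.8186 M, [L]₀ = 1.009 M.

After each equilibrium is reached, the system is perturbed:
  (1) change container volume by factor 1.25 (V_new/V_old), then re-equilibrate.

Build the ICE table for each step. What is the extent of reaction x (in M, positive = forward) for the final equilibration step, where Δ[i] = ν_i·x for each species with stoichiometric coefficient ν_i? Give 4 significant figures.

Q₀ = 1.533 vs Keq = 1.2550e-05 ⇒ Q>K, reverse
Step 1:
                   X          L
  I           0.8186      1.009
  C           0.6526    -0.9789
  E            1.471    0.03006
  solve Keq expr → x = -0.3263; check Q = 1.2550e-05
Then change container volume by factor 1.25 (V_new/V_old).
Step 2:
                   X          L
  I            1.177    0.02405
  C        -0.001226   0.001839
  E            1.176    0.02589
  solve Keq expr → x = 6.1299e-04; check Q = 1.2550e-05

x = 6.1299e-04 M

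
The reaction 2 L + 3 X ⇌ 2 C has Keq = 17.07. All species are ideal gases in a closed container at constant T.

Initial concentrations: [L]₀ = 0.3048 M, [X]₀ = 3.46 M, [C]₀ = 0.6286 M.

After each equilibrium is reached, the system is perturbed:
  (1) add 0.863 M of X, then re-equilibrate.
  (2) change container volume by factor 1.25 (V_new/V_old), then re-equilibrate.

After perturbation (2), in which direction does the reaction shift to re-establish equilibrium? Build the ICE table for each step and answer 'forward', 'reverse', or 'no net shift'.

Q₀ = 0.1027 vs Keq = 17.07 ⇒ Q<K, forward
Step 1:
                  L         X         C
  Initial    0.3048      3.46    0.6286
  Change    -0.2645   -0.3967    0.2645
  Equil     0.04032     3.063    0.8931
  solve Keq expr → x = 0.1322; check Q = 17.07
Then add 0.863 M of X.
Step 2:
                  L         X         C
  Initial   0.04032     3.926    0.8931
  Change   -0.01197  -0.01795   0.01197
  Equil     0.02835     3.908     0.905
  solve Keq expr → x = 0.005983; check Q = 17.07
Then change container volume by factor 1.25 (V_new/V_old).
Step 3:
                  L         X         C
  Initial   0.02268     3.127     0.724
  Change   0.008457   0.01269 -0.008457
  Equil     0.03114     3.139    0.7156
  solve Keq expr → x = -0.004228; check Q = 17.07

Direction: reverse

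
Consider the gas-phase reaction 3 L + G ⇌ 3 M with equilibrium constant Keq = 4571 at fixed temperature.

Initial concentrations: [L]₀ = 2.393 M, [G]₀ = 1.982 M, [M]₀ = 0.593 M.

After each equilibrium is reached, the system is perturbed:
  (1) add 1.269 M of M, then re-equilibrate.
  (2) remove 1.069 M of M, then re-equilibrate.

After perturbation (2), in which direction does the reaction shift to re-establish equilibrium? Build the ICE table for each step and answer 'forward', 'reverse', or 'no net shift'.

Direction: forward

Q₀ = 0.007678 vs Keq = 4571 ⇒ Q<K, forward
Step 1:
                    L           G           M
  init          2.393       1.982       0.593
  Δ            -2.234     -0.7448       2.234
  eq           0.1587       1.237       2.827
  solve Keq expr → x = 0.7448; check Q = 4571
Then add 1.269 M of M.
Step 2:
                    L           G           M
  init         0.1587       1.237       4.096
  Δ           0.06618     0.02206    -0.06618
  eq           0.2249       1.259        4.03
  solve Keq expr → x = -0.02206; check Q = 4571
Then remove 1.069 M of M.
Step 3:
                    L           G           M
  init         0.2249       1.259       2.961
  Δ           -0.0557    -0.01857      0.0557
  eq           0.1692       1.241       3.017
  solve Keq expr → x = 0.01857; check Q = 4571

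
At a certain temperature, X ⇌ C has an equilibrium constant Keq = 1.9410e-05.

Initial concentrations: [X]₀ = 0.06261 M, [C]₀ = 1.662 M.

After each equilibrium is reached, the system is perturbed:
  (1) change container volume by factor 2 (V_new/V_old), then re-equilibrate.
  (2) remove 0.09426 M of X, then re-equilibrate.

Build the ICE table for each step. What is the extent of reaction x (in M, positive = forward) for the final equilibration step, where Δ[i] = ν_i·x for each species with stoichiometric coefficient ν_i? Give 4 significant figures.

x = -1.8296e-06 M

Q₀ = 26.55 vs Keq = 1.9410e-05 ⇒ Q>K, reverse
Step 1:
                   X          C
  init       0.06261      1.662
  Δ            1.662     -1.662
  eq           1.725 3.3474e-05
  solve Keq expr → x = -1.662; check Q = 1.9410e-05
Then change container volume by factor 2 (V_new/V_old).
Step 2:
                   X          C
  init        0.8623 1.6737e-05
  Δ                0          0
  eq          0.8623 1.6737e-05
  solve Keq expr → x = 0; check Q = 1.9410e-05
Then remove 0.09426 M of X.
Step 3:
                   X          C
  init         0.768 1.6737e-05
  Δ       1.8296e-06 -1.8296e-06
  eq           0.768 1.4907e-05
  solve Keq expr → x = -1.8296e-06; check Q = 1.9410e-05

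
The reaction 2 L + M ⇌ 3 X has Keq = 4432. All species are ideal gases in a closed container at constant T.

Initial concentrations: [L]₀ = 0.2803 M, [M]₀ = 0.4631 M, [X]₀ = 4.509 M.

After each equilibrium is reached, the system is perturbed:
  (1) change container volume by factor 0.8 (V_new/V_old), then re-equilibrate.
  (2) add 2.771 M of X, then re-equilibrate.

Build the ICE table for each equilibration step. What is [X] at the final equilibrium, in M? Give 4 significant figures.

Q₀ = 2520 vs Keq = 4432 ⇒ Q<K, forward
Step 1:
                    L           M           X
  init         0.2803      0.4631       4.509
  Δ          -0.05612    -0.02806     0.08417
  eq           0.2242       0.435       4.593
  solve Keq expr → x = 0.02806; check Q = 4432
Then change container volume by factor 0.8 (V_new/V_old).
Step 2:
                    L           M           X
  init         0.2802      0.5438       5.741
  Δ                 0           0           0
  eq           0.2802      0.5438       5.741
  solve Keq expr → x = 0; check Q = 4432
Then add 2.771 M of X.
Step 3:
                    L           M           X
  init         0.2802      0.5438       8.512
  Δ            0.1694     0.08471     -0.2541
  eq           0.4497      0.6285       8.258
  solve Keq expr → x = -0.08471; check Q = 4432

[X]_eq = 8.258 M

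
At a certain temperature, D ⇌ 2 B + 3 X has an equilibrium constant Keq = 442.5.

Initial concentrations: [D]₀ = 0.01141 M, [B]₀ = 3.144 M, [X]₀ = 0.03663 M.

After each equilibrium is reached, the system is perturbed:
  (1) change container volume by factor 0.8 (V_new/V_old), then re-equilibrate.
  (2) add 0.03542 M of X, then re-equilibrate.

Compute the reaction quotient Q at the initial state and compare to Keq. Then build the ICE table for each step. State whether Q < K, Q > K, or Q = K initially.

Q₀ = 0.04258 vs Keq = 442.5 ⇒ Q<K, forward
Step 1:
                  D         B         X
  Initial   0.01141     3.144   0.03663
  Change    -0.0114    0.0228   0.03421
  Equil   8.0554e-06     3.167   0.07084
  solve Keq expr → x = 0.0114; check Q = 442.5
Then change container volume by factor 0.8 (V_new/V_old).
Step 2:
                  D         B         X
  Initial 1.0069e-05     3.959   0.08854
  Change  1.4477e-05 -2.8955e-05 -4.3432e-05
  Equil   2.4547e-05     3.958    0.0885
  solve Keq expr → x = -1.4477e-05; check Q = 442.5
Then add 0.03542 M of X.
Step 3:
                  D         B         X
  Initial 2.4547e-05     3.958    0.1239
  Change  4.2630e-05 -8.5260e-05 -1.2789e-04
  Equil   6.7176e-05     3.958    0.1238
  solve Keq expr → x = -4.2630e-05; check Q = 442.5

Q₀ = 0.04258; Q < K (proceeds forward)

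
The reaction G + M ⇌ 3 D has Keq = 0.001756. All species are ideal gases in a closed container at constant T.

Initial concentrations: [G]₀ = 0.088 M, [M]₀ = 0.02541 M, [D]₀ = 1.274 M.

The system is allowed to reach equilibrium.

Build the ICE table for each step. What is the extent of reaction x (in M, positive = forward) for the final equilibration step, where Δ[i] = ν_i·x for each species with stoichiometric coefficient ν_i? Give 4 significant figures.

x = -0.4008 M

Q₀ = 924.7 vs Keq = 0.001756 ⇒ Q>K, reverse
Step 1:
                    G           M           D
  Initial       0.088     0.02541       1.274
  Change       0.4008      0.4008      -1.202
  Equil        0.4888      0.4262     0.07152
  solve Keq expr → x = -0.4008; check Q = 0.001756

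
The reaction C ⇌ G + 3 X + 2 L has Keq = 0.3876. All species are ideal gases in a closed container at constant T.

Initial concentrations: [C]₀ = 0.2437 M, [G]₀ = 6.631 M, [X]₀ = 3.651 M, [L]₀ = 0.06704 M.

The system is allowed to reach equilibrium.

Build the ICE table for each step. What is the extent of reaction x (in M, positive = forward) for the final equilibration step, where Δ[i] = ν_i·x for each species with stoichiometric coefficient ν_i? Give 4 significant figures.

x = -0.02426 M

Q₀ = 5.952 vs Keq = 0.3876 ⇒ Q>K, reverse
Step 1:
                   C          G          X          L
  init        0.2437      6.631      3.651    0.06704
  Δ          0.02426   -0.02426   -0.07277   -0.04852
  eq           0.268      6.607      3.578    0.01852
  solve Keq expr → x = -0.02426; check Q = 0.3876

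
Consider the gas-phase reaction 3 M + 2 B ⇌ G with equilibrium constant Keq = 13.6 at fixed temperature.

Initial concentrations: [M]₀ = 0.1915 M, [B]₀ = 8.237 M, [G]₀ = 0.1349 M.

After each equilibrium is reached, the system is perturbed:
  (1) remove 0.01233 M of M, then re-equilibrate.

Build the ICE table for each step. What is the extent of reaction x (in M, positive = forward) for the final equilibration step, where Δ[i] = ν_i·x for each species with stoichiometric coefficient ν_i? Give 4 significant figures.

Q₀ = 0.2831 vs Keq = 13.6 ⇒ Q<K, forward
Step 1:
                  M         B         G
  init       0.1915     8.237    0.1349
  Δ         -0.1332  -0.08877   0.04439
  eq        0.05834     8.148    0.1793
  solve Keq expr → x = 0.04439; check Q = 13.6
Then remove 0.01233 M of M.
Step 2:
                  M         B         G
  init      0.04601     8.148    0.1793
  Δ         0.01186  0.007907 -0.003954
  eq        0.05787     8.156    0.1753
  solve Keq expr → x = -0.003954; check Q = 13.6

x = -0.003954 M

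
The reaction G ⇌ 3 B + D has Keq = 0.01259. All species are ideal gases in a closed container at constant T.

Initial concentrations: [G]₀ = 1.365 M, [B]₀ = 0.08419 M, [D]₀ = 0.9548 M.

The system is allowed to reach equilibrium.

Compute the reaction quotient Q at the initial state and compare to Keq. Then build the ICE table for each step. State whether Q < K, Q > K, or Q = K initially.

Q₀ = 4.1741e-04 vs Keq = 0.01259 ⇒ Q<K, forward
Step 1:
                   G          B          D
  Initial      1.365    0.08419     0.9548
  Change    -0.05644     0.1693    0.05644
  Equil        1.309     0.2535      1.011
  solve Keq expr → x = 0.05644; check Q = 0.01259

Q₀ = 4.1741e-04; Q < K (proceeds forward)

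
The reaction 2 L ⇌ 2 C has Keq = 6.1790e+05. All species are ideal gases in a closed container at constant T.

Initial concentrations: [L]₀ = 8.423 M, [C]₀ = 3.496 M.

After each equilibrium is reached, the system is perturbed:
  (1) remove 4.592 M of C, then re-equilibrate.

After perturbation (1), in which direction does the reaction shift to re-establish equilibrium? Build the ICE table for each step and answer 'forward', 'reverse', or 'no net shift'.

Direction: forward

Q₀ = 0.1723 vs Keq = 6.1790e+05 ⇒ Q<K, forward
Step 1:
                   L          C
  I            8.423      3.496
  C           -8.408      8.408
  E          0.01514       11.9
  solve Keq expr → x = 4.204; check Q = 6.1790e+05
Then remove 4.592 M of C.
Step 2:
                   L          C
  I          0.01514      7.312
  C        -0.005834   0.005834
  E         0.009309      7.318
  solve Keq expr → x = 0.002917; check Q = 6.1790e+05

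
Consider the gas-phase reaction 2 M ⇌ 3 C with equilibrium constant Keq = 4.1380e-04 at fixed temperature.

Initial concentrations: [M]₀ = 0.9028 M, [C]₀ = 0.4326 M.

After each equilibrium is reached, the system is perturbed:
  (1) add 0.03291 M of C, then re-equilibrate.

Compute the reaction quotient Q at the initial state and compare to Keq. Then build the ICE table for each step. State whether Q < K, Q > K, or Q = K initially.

Q₀ = 0.09933; Q > K (proceeds reverse)

Q₀ = 0.09933 vs Keq = 4.1380e-04 ⇒ Q>K, reverse
Step 1:
                  M         C
  I          0.9028    0.4326
  C          0.2343   -0.3514
  E           1.137   0.08118
  solve Keq expr → x = -0.1171; check Q = 4.1380e-04
Then add 0.03291 M of C.
Step 2:
                  M         C
  I           1.137    0.1141
  C         0.02127   -0.0319
  E           1.158   0.08219
  solve Keq expr → x = -0.01063; check Q = 4.1380e-04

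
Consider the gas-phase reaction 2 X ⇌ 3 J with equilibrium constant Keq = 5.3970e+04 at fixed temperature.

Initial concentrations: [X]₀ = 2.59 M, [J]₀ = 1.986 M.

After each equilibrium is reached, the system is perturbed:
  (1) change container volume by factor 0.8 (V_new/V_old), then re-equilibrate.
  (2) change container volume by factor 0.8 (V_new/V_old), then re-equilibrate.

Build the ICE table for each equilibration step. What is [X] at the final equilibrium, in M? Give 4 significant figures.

[X]_eq = 0.1162 M

Q₀ = 1.168 vs Keq = 5.3970e+04 ⇒ Q<K, forward
Step 1:
                   X          J
  Initial       2.59      1.986
  Change       -2.53      3.795
  Equil      0.05984      5.781
  solve Keq expr → x = 1.265; check Q = 5.3970e+04
Then change container volume by factor 0.8 (V_new/V_old).
Step 2:
                   X          J
  Initial    0.07479      7.227
  Change    0.008604   -0.01291
  Equil       0.0834      7.214
  solve Keq expr → x = -0.004302; check Q = 5.3970e+04
Then change container volume by factor 0.8 (V_new/V_old).
Step 3:
                   X          J
  Initial     0.1042      9.017
  Change     0.01196   -0.01794
  Equil       0.1162      8.999
  solve Keq expr → x = -0.005979; check Q = 5.3970e+04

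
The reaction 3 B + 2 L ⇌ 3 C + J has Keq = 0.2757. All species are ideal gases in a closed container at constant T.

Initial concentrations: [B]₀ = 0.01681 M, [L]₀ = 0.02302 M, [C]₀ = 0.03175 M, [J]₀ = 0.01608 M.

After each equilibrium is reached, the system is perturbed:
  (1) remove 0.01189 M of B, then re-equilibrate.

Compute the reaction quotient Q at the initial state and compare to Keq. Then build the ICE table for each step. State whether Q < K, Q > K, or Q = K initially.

Q₀ = 204.5; Q > K (proceeds reverse)

Q₀ = 204.5 vs Keq = 0.2757 ⇒ Q>K, reverse
Step 1:
                    B           L           C           J
  I           0.01681     0.02302     0.03175     0.01608
  C           0.01957     0.01305    -0.01957   -0.006523
  E           0.03638     0.03607     0.01218    0.009557
  solve Keq expr → x = -0.006523; check Q = 0.2757
Then remove 0.01189 M of B.
Step 2:
                    B           L           C           J
  I           0.02449     0.03607     0.01218    0.009557
  C           0.00255      0.0017    -0.00255 -8.5007e-04
  E           0.02704     0.03777     0.00963    0.008707
  solve Keq expr → x = -8.5007e-04; check Q = 0.2757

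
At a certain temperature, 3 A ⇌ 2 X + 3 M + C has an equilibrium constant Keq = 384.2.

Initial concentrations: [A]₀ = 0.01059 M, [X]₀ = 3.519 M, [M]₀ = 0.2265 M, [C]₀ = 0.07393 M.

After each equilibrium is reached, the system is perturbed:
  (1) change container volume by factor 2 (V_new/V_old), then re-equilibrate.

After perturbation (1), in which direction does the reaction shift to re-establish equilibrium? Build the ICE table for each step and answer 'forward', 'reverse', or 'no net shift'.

Direction: forward

Q₀ = 8957 vs Keq = 384.2 ⇒ Q>K, reverse
Step 1:
                    A           X           M           C
  init        0.01059       3.519      0.2265     0.07393
  Δ           0.01666    -0.01111    -0.01666   -0.005553
  eq          0.02725       3.508      0.2098     0.06838
  solve Keq expr → x = -0.005553; check Q = 384.2
Then change container volume by factor 2 (V_new/V_old).
Step 2:
                    A           X           M           C
  init        0.01363       1.754      0.1049     0.03419
  Δ         -0.006251    0.004167    0.006251    0.002084
  eq         0.007374       1.758      0.1112     0.03627
  solve Keq expr → x = 0.002084; check Q = 384.2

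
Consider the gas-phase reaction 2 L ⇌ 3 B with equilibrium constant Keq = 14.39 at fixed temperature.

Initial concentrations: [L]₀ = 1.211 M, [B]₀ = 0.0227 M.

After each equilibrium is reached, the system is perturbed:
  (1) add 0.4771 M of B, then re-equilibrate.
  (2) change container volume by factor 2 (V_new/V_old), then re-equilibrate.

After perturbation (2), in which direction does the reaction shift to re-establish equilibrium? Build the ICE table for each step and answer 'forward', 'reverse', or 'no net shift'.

Direction: forward

Q₀ = 7.9761e-06 vs Keq = 14.39 ⇒ Q<K, forward
Step 1:
                  L         B
  init        1.211    0.0227
  Δ         -0.8328     1.249
  eq         0.3782     1.272
  solve Keq expr → x = 0.4164; check Q = 14.39
Then add 0.4771 M of B.
Step 2:
                  L         B
  init       0.3782     1.749
  Δ          0.1315   -0.1972
  eq         0.5096     1.552
  solve Keq expr → x = -0.06573; check Q = 14.39
Then change container volume by factor 2 (V_new/V_old).
Step 3:
                  L         B
  init       0.2548    0.7759
  Δ        -0.04863   0.07295
  eq         0.2062    0.8489
  solve Keq expr → x = 0.02432; check Q = 14.39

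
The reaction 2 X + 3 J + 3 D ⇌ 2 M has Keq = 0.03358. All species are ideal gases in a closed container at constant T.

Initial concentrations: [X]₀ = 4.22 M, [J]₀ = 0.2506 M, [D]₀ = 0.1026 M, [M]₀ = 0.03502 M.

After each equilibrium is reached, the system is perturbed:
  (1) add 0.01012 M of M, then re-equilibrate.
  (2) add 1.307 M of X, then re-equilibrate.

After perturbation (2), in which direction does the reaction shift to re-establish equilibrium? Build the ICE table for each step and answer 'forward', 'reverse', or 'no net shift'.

Direction: forward

Q₀ = 4.052 vs Keq = 0.03358 ⇒ Q>K, reverse
Step 1:
                   X          J          D          M
  Initial       4.22     0.2506     0.1026    0.03502
  Change     0.02821    0.04232    0.04232   -0.02821
  Equil        4.248     0.2929     0.1449   0.006808
  solve Keq expr → x = -0.01411; check Q = 0.03358
Then add 0.01012 M of M.
Step 2:
                   X          J          D          M
  Initial      4.248     0.2929     0.1449    0.01693
  Change    0.008649    0.01297    0.01297  -0.008649
  Equil        4.257     0.3059     0.1579    0.00828
  solve Keq expr → x = -0.004324; check Q = 0.03358
Then add 1.307 M of X.
Step 3:
                   X          J          D          M
  Initial      5.564     0.3059     0.1579    0.00828
  Change   -0.002063  -0.003094  -0.003094   0.002063
  Equil        5.562     0.3028     0.1548    0.01034
  solve Keq expr → x = 0.001031; check Q = 0.03358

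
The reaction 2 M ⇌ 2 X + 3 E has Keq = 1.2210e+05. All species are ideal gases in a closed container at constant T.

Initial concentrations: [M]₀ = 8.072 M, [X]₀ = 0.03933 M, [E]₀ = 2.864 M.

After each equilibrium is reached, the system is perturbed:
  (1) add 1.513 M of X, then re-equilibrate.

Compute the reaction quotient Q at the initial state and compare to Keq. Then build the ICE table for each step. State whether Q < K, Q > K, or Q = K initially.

Q₀ = 5.5771e-04; Q < K (proceeds forward)

Q₀ = 5.5771e-04 vs Keq = 1.2210e+05 ⇒ Q<K, forward
Step 1:
                    M           X           E
  I             8.072     0.03933       2.864
  C            -7.067       7.067        10.6
  E             1.005       7.106       13.46
  solve Keq expr → x = 3.534; check Q = 1.2210e+05
Then add 1.513 M of X.
Step 2:
                    M           X           E
  I             1.005       8.619       13.46
  C            0.1596     -0.1596     -0.2394
  E             1.164        8.46       13.23
  solve Keq expr → x = -0.0798; check Q = 1.2210e+05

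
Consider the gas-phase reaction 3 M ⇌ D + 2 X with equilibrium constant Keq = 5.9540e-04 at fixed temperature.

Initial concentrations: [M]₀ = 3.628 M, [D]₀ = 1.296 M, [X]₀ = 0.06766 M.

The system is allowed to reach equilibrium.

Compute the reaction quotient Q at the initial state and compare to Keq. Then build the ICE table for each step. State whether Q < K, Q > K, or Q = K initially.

Q₀ = 1.2424e-04; Q < K (proceeds forward)

Q₀ = 1.2424e-04 vs Keq = 5.9540e-04 ⇒ Q<K, forward
Step 1:
                   M          D          X
  init         3.628      1.296    0.06766
  Δ           -0.108    0.03598    0.07197
  eq            3.52      1.332     0.1396
  solve Keq expr → x = 0.03598; check Q = 5.9540e-04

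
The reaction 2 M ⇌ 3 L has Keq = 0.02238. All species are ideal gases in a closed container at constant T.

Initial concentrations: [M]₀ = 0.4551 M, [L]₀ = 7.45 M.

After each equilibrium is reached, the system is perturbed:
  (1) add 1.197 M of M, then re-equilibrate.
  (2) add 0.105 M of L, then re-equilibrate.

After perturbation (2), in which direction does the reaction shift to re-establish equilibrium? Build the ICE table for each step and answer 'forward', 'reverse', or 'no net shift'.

Q₀ = 1996 vs Keq = 0.02238 ⇒ Q>K, reverse
Step 1:
                    M           L
  Initial      0.4551        7.45
  Change        4.426      -6.639
  Equil         4.881      0.8109
  solve Keq expr → x = -2.213; check Q = 0.02238
Then add 1.197 M of M.
Step 2:
                    M           L
  Initial       6.078      0.8109
  Change     -0.07964      0.1195
  Equil         5.999      0.9304
  solve Keq expr → x = 0.03982; check Q = 0.02238
Then add 0.105 M of L.
Step 3:
                    M           L
  Initial       5.999       1.035
  Change      0.06549    -0.09824
  Equil         6.064      0.9371
  solve Keq expr → x = -0.03275; check Q = 0.02238

Direction: reverse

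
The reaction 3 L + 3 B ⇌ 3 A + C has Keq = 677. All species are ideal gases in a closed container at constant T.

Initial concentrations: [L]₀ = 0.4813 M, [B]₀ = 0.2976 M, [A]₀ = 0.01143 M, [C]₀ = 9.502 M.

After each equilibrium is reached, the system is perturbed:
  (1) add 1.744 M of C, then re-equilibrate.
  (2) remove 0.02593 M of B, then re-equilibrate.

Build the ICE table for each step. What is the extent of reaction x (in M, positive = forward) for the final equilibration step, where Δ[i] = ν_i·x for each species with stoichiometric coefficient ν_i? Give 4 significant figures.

Q₀ = 0.004828 vs Keq = 677 ⇒ Q<K, forward
Step 1:
                    L           B           A           C
  init         0.4813      0.2976     0.01143       9.502
  Δ            -0.164      -0.164       0.164     0.05466
  eq           0.3173      0.1336      0.1754       9.557
  solve Keq expr → x = 0.05466; check Q = 677
Then add 1.744 M of C.
Step 2:
                    L           B           A           C
  init         0.3173      0.1336      0.1754        11.3
  Δ           0.00343     0.00343    -0.00343   -0.001143
  eq           0.3207       0.137       0.172        11.3
  solve Keq expr → x = -0.001143; check Q = 677
Then remove 0.02593 M of B.
Step 3:
                    L           B           A           C
  init         0.3207      0.1111       0.172        11.3
  Δ           0.01189     0.01189    -0.01189   -0.003962
  eq           0.3326       0.123      0.1601        11.3
  solve Keq expr → x = -0.003962; check Q = 677

x = -0.003962 M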